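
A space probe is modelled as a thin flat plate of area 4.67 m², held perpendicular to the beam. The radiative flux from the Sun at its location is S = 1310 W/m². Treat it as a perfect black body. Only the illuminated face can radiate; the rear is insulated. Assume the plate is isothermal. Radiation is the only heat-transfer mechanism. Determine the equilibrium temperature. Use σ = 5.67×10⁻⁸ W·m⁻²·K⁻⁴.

T ≈ 390 K

At equilibrium, absorbed power = emitted power.
Absorbing cross-section = A = 4.670 m²; emitting surface = A = 4.670 m² (ratio 1).
S·A_cross = εσ·A_surf·T⁴  ⇒  T⁴ = S/(1σ).
T⁴ = 1.00·1310/(1·5.67×10⁻⁸) = 2.310×10¹⁰ K⁴.
T = (2.310×10¹⁰)^(1/4).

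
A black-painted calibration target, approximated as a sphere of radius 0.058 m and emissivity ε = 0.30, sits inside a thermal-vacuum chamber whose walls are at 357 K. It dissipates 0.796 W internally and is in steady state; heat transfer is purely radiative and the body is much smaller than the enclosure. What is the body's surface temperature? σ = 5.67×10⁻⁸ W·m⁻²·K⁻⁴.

T ≈ 363 K

For a small grey body in a large enclosure, net radiated power = εσA(T⁴ − T_w⁴).
Steady state: P = εσA(T⁴ − T_w⁴) with A = 4πr² = 0.04227 m².
T⁴ = P/(εσA) + T_w⁴ = 0.796/(0.30·5.67×10⁻⁸·0.04227) + (357)⁴
    = 1.107×10⁹ + 1.624×10¹⁰ = 1.735×10¹⁰ K⁴.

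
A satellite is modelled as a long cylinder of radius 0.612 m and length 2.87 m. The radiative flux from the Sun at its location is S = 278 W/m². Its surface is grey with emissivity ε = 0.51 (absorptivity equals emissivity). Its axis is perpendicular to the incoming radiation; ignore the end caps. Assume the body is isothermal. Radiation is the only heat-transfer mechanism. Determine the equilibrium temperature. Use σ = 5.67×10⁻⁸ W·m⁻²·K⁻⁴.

T ≈ 199 K

At equilibrium, absorbed power = emitted power.
Absorbing cross-section = 2rL = 3.513 m²; emitting surface = 2πrL = 11.04 m² (ratio π).
εS·A_cross = εσ·A_surf·T⁴  ⇒  T⁴ = S/(πσ)   (ε cancels).
T⁴ = 278/(π·5.67×10⁻⁸) = 1.561×10⁹ K⁴.
T = (1.561×10⁹)^(1/4).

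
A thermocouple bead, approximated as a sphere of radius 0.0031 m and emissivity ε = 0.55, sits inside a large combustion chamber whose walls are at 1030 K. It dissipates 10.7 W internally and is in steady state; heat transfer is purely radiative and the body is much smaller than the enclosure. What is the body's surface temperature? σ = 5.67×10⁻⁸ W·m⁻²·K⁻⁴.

For a small grey body in a large enclosure, net radiated power = εσA(T⁴ − T_w⁴).
Steady state: P = εσA(T⁴ − T_w⁴) with A = 4πr² = 1.208×10⁻⁴ m².
T⁴ = P/(εσA) + T_w⁴ = 10.7/(0.55·5.67×10⁻⁸·1.208×10⁻⁴) + (1030)⁴
    = 2.841×10¹² + 1.126×10¹² = 3.967×10¹² K⁴.

T ≈ 1410 K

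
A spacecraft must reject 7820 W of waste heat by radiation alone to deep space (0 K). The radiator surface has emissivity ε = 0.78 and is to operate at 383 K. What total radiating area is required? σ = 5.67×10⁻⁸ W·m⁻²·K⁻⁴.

A ≈ 8.22 m²

P = εσA T⁴ ⇒ A = P/(εσT⁴).
T⁴ = 2.152×10¹⁰ K⁴.
A = 7820/(0.78 × 5.67×10⁻⁸ × 2.152×10¹⁰).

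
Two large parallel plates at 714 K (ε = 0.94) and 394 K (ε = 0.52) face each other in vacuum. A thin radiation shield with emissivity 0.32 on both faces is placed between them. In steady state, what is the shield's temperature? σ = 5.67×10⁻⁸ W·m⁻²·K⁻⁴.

In steady state the net flux on the hot side equals that on the cold side.
σ(T₁⁴−T_s⁴)/D₁ = σ(T_s⁴−T₂⁴)/D₂, with D₁ = 1/ε₁+1/ε_s−1 = 3.189, D₂ = 1/ε_s+1/ε₂−1 = 4.048.
Solve for T_s⁴: T_s⁴ = (D₂·T₁⁴ + D₁·T₂⁴)/(D₁+D₂) = 1.560×10¹¹ K⁴.

T_s ≈ 628 K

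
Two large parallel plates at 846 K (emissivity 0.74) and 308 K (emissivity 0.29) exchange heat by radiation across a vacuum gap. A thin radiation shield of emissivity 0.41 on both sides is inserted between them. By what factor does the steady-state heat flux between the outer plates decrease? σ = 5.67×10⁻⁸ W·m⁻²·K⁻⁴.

Without shield: q₀ = σΔ(T⁴)/(1/ε₁+1/ε₂−1) with denominator 3.800.
With shield the two gaps are in series; the resistances add: (1/ε₁+1/ε_s−1)+(1/ε_s+1/ε₂−1) = 2.790+4.887 = 7.678.
Heat-flux ratio q₀/q = 7.678/3.800.

factor ≈ 2.02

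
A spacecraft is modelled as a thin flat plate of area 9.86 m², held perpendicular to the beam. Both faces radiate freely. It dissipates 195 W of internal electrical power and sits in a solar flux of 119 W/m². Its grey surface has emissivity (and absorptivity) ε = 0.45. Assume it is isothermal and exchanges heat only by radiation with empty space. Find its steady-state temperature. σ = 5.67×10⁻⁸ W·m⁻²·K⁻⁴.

T ≈ 195 K

At steady state, absorbed solar power + internal power = radiated power.
Absorbed: α·S·A_cross = 0.45·119·9.860 = 528.0 W (cross-section A).
Total input = 528.0 + 195 = 723.0 W.
Radiated: εσ·A_surf·T⁴ with A_surf = 2A = 19.72 m².
T⁴ = 723.0/(0.45·5.67×10⁻⁸·19.72) = 1.437×10⁹ K⁴.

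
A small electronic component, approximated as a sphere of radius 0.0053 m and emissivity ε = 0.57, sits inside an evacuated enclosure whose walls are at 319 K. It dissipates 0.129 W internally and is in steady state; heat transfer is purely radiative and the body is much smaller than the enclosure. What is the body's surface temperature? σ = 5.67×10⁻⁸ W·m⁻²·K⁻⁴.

For a small grey body in a large enclosure, net radiated power = εσA(T⁴ − T_w⁴).
Steady state: P = εσA(T⁴ − T_w⁴) with A = 4πr² = 3.530×10⁻⁴ m².
T⁴ = P/(εσA) + T_w⁴ = 0.129/(0.57·5.67×10⁻⁸·3.530×10⁻⁴) + (319)⁴
    = 1.131×10¹⁰ + 1.036×10¹⁰ = 2.166×10¹⁰ K⁴.

T ≈ 384 K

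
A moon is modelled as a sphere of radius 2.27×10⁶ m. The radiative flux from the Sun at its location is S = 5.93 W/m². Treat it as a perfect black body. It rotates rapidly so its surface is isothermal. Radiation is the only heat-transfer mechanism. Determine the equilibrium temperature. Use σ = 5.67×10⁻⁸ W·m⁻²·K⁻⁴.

At equilibrium, absorbed power = emitted power.
Absorbing cross-section = πr² = 1.619×10¹³ m²; emitting surface = 4πr² = 6.475×10¹³ m² (ratio 4).
S·A_cross = εσ·A_surf·T⁴  ⇒  T⁴ = S/(4σ).
T⁴ = 1.00·5.93/(4·5.67×10⁻⁸) = 2.615×10⁷ K⁴.
T = (2.615×10⁷)^(1/4).

T ≈ 71.5 K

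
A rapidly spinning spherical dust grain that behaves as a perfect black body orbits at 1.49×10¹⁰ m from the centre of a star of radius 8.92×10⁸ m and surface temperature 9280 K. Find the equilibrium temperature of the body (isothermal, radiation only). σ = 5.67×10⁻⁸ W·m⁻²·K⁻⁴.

The star's surface emits σT_*⁴; at distance d the flux is S = σT_*⁴(R_*/d)².
S = 5.67×10⁻⁸·(9280)⁴·(8.92×10⁸/1.49×10¹⁰)² = 1.507×10⁶ W/m².
For an isothermal sphere T⁴ = (1−a)S/(4σ) = 6.645×10¹² K⁴.

T ≈ 1610 K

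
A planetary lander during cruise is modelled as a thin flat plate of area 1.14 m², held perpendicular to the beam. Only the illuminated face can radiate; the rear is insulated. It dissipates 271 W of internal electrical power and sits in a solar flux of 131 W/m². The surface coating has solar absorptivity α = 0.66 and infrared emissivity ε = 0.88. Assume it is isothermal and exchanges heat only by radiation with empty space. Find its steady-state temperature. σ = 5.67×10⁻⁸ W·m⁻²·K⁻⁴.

T ≈ 284 K

At steady state, absorbed solar power + internal power = radiated power.
Absorbed: α·S·A_cross = 0.66·131·1.140 = 98.56 W (cross-section A).
Total input = 98.56 + 271 = 369.6 W.
Radiated: εσ·A_surf·T⁴ with A_surf = A = 1.140 m².
T⁴ = 369.6/(0.88·5.67×10⁻⁸·1.140) = 6.497×10⁹ K⁴.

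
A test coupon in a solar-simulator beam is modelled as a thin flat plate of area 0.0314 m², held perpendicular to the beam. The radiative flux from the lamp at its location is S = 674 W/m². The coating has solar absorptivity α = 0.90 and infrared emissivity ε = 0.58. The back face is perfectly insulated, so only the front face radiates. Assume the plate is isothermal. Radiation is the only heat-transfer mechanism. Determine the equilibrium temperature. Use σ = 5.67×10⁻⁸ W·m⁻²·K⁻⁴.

At equilibrium, absorbed power = emitted power.
Absorbing cross-section = A = 0.03140 m²; emitting surface = A = 0.03140 m² (ratio 1).
αS·A_cross = εσ·A_surf·T⁴  ⇒  T⁴ = αS/(ε·1σ).
T⁴ = 0.900·674/(0.58·1·5.67×10⁻⁸) = 1.845×10¹⁰ K⁴.
T = (1.845×10¹⁰)^(1/4).

T ≈ 369 K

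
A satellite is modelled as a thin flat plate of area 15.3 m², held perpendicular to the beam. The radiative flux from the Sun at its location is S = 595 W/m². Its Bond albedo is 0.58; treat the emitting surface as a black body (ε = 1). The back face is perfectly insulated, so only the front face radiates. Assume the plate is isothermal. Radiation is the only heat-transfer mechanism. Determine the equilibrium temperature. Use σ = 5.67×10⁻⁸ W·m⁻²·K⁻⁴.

At equilibrium, absorbed power = emitted power.
Absorbing cross-section = A = 15.30 m²; emitting surface = A = 15.30 m² (ratio 1).
(1−a)S·A_cross = εσ·A_surf·T⁴  ⇒  T⁴ = (1−a)S/(1σ).
T⁴ = 0.420·595/(1·5.67×10⁻⁸) = 4.407×10⁹ K⁴.
T = (4.407×10⁹)^(1/4).

T ≈ 258 K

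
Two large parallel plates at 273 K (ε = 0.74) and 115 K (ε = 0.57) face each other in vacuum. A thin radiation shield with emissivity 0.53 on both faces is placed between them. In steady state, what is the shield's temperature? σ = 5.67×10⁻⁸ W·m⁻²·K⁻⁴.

In steady state the net flux on the hot side equals that on the cold side.
σ(T₁⁴−T_s⁴)/D₁ = σ(T_s⁴−T₂⁴)/D₂, with D₁ = 1/ε₁+1/ε_s−1 = 2.238, D₂ = 1/ε_s+1/ε₂−1 = 2.641.
Solve for T_s⁴: T_s⁴ = (D₂·T₁⁴ + D₁·T₂⁴)/(D₁+D₂) = 3.087×10⁹ K⁴.

T_s ≈ 236 K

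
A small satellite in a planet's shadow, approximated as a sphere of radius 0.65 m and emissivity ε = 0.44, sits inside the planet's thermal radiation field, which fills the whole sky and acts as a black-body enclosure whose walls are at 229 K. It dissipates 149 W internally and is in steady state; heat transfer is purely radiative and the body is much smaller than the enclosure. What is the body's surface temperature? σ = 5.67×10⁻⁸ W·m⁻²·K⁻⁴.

T ≈ 249 K

For a small grey body in a large enclosure, net radiated power = εσA(T⁴ − T_w⁴).
Steady state: P = εσA(T⁴ − T_w⁴) with A = 4πr² = 5.309 m².
T⁴ = P/(εσA) + T_w⁴ = 149/(0.44·5.67×10⁻⁸·5.309) + (229)⁴
    = 1.125×10⁹ + 2.750×10⁹ = 3.875×10⁹ K⁴.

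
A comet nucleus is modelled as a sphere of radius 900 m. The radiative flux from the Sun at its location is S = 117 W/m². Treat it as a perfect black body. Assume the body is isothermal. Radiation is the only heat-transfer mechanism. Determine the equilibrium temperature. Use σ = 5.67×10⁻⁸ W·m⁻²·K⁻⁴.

T ≈ 151 K

At equilibrium, absorbed power = emitted power.
Absorbing cross-section = πr² = 2.545×10⁶ m²; emitting surface = 4πr² = 1.018×10⁷ m² (ratio 4).
S·A_cross = εσ·A_surf·T⁴  ⇒  T⁴ = S/(4σ).
T⁴ = 1.00·117/(4·5.67×10⁻⁸) = 5.159×10⁸ K⁴.
T = (5.159×10⁸)^(1/4).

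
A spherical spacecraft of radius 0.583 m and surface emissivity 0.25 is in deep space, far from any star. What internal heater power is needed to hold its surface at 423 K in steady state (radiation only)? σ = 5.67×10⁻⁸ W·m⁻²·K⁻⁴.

P = εσ·4πr²·T⁴.
4πr² = 4.271 m²; T⁴ = 3.202×10¹⁰ K⁴.
P = 0.25·5.67×10⁻⁸·4.271·3.202×10¹⁰.

P ≈ 1940 W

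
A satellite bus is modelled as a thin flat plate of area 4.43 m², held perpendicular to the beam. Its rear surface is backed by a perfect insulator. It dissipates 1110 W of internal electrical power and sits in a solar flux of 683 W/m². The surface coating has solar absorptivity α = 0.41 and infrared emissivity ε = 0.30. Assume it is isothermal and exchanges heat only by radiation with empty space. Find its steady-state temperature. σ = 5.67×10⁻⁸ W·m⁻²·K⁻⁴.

T ≈ 420 K

At steady state, absorbed solar power + internal power = radiated power.
Absorbed: α·S·A_cross = 0.41·683·4.430 = 1241 W (cross-section A).
Total input = 1241 + 1110 = 2351 W.
Radiated: εσ·A_surf·T⁴ with A_surf = A = 4.430 m².
T⁴ = 2351/(0.30·5.67×10⁻⁸·4.430) = 3.119×10¹⁰ K⁴.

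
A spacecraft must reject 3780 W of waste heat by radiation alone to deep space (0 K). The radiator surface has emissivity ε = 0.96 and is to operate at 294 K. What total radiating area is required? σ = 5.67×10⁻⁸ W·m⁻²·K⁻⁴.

A ≈ 9.29 m²

P = εσA T⁴ ⇒ A = P/(εσT⁴).
T⁴ = 7.471×10⁹ K⁴.
A = 3780/(0.96 × 5.67×10⁻⁸ × 7.471×10⁹).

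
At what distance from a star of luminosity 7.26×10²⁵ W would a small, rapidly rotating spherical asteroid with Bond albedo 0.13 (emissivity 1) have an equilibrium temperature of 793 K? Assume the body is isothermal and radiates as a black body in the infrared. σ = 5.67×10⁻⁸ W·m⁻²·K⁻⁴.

d ≈ 7.49×10⁹ m

For an isothermal black-emitting sphere, (1−a)S·πr² = σ·4πr²·T⁴ ⇒ S = 4σT⁴/(1−a).
S = 4·5.67×10⁻⁸·(793)⁴/0.870 = 1.031×10⁵ W/m².
Flux falls as S = L/(4πd²), so d = √(L/(4πS)) = √(7.26×10²⁵/(4π·1.031×10⁵)).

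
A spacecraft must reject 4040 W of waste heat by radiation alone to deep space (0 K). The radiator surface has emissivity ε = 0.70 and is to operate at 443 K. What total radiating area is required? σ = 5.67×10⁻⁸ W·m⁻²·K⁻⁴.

P = εσA T⁴ ⇒ A = P/(εσT⁴).
T⁴ = 3.851×10¹⁰ K⁴.
A = 4040/(0.70 × 5.67×10⁻⁸ × 3.851×10¹⁰).

A ≈ 2.64 m²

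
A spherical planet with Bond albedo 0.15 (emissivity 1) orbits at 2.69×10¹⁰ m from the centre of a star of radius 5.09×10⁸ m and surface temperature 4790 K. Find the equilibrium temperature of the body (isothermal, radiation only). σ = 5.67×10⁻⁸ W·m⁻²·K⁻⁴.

T ≈ 447 K

The star's surface emits σT_*⁴; at distance d the flux is S = σT_*⁴(R_*/d)².
S = 5.67×10⁻⁸·(4790)⁴·(5.09×10⁸/2.69×10¹⁰)² = 10690 W/m².
For an isothermal sphere T⁴ = (1−a)S/(4σ) = 4.005×10¹⁰ K⁴.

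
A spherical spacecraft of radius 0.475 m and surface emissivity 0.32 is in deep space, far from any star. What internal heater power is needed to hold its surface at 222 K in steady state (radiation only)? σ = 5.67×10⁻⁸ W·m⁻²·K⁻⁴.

P = εσ·4πr²·T⁴.
4πr² = 2.835 m²; T⁴ = 2.429×10⁹ K⁴.
P = 0.32·5.67×10⁻⁸·2.835·2.429×10⁹.

P ≈ 125 W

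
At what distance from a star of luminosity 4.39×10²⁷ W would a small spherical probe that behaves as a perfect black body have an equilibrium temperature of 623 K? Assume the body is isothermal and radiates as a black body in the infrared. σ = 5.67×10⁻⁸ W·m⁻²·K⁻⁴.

d ≈ 1.01×10¹¹ m

For an isothermal black-emitting sphere, (1−a)S·πr² = σ·4πr²·T⁴ ⇒ S = 4σT⁴/(1−a).
S = 4·5.67×10⁻⁸·(623)⁴/1.00 = 34170 W/m².
Flux falls as S = L/(4πd²), so d = √(L/(4πS)) = √(4.39×10²⁷/(4π·34170)).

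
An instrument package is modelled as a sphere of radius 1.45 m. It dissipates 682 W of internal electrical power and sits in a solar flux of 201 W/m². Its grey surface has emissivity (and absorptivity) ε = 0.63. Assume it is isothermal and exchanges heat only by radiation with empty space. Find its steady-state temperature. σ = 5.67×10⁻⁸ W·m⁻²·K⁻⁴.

At steady state, absorbed solar power + internal power = radiated power.
Absorbed: α·S·A_cross = 0.63·201·6.605 = 836.4 W (cross-section πr²).
Total input = 836.4 + 682 = 1518 W.
Radiated: εσ·A_surf·T⁴ with A_surf = 4πr² = 26.42 m².
T⁴ = 1518/(0.63·5.67×10⁻⁸·26.42) = 1.609×10⁹ K⁴.

T ≈ 200 K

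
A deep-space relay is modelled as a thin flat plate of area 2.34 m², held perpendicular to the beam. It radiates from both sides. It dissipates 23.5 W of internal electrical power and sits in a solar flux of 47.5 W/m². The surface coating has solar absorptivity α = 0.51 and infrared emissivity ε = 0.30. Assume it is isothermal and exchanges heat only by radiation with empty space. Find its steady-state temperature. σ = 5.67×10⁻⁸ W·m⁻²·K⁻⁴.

T ≈ 178 K

At steady state, absorbed solar power + internal power = radiated power.
Absorbed: α·S·A_cross = 0.51·47.5·2.340 = 56.69 W (cross-section A).
Total input = 56.69 + 23.5 = 80.19 W.
Radiated: εσ·A_surf·T⁴ with A_surf = 2A = 4.680 m².
T⁴ = 80.19/(0.30·5.67×10⁻⁸·4.680) = 1.007×10⁹ K⁴.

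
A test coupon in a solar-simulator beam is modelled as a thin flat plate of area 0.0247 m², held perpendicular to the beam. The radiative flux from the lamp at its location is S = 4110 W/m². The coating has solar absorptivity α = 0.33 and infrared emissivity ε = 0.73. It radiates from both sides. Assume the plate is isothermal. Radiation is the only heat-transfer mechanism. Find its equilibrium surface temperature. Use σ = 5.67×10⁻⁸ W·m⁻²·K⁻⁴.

T ≈ 358 K

At equilibrium, absorbed power = emitted power.
Absorbing cross-section = A = 0.02470 m²; emitting surface = 2A = 0.04940 m² (ratio 2).
αS·A_cross = εσ·A_surf·T⁴  ⇒  T⁴ = αS/(ε·2σ).
T⁴ = 0.330·4110/(0.73·2·5.67×10⁻⁸) = 1.638×10¹⁰ K⁴.
T = (1.638×10¹⁰)^(1/4).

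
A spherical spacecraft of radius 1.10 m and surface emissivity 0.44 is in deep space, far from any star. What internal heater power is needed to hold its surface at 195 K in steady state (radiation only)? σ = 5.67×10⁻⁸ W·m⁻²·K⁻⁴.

P ≈ 548 W

P = εσ·4πr²·T⁴.
4πr² = 15.21 m²; T⁴ = 1.446×10⁹ K⁴.
P = 0.44·5.67×10⁻⁸·15.21·1.446×10⁹.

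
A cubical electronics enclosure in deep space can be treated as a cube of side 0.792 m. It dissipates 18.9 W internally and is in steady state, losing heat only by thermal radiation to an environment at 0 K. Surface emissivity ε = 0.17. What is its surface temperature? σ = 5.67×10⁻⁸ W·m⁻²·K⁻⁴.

Steady state: internal power = radiated power, P = εσA T⁴.
Radiating area A = 6L² = 3.764 m².
T⁴ = P/(εσA) = 18.9/(0.17·5.67×10⁻⁸·3.764) = 5.210×10⁸ K⁴.
T = (5.210×10⁸)^(1/4).

T ≈ 151 K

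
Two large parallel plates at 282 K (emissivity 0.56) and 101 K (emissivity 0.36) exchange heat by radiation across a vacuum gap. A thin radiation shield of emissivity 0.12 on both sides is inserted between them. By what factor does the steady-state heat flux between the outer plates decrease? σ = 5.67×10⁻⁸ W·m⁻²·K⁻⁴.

Without shield: q₀ = σΔ(T⁴)/(1/ε₁+1/ε₂−1) with denominator 3.563.
With shield the two gaps are in series; the resistances add: (1/ε₁+1/ε_s−1)+(1/ε_s+1/ε₂−1) = 9.119+10.11 = 19.23.
Heat-flux ratio q₀/q = 19.23/3.563.

factor ≈ 5.40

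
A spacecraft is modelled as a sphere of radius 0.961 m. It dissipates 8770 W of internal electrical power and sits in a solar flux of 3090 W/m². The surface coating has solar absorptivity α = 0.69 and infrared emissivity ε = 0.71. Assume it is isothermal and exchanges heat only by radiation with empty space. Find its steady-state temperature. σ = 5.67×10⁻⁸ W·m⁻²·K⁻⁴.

T ≈ 423 K

At steady state, absorbed solar power + internal power = radiated power.
Absorbed: α·S·A_cross = 0.69·3090·2.901 = 6186 W (cross-section πr²).
Total input = 6186 + 8770 = 14960 W.
Radiated: εσ·A_surf·T⁴ with A_surf = 4πr² = 11.61 m².
T⁴ = 14960/(0.71·5.67×10⁻⁸·11.61) = 3.201×10¹⁰ K⁴.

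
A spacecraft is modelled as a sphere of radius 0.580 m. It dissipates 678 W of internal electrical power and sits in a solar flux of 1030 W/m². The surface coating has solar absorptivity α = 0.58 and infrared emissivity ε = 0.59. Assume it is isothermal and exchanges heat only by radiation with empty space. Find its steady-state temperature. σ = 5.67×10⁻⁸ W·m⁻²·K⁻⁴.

T ≈ 310 K

At steady state, absorbed solar power + internal power = radiated power.
Absorbed: α·S·A_cross = 0.58·1030·1.057 = 631.4 W (cross-section πr²).
Total input = 631.4 + 678 = 1309 W.
Radiated: εσ·A_surf·T⁴ with A_surf = 4πr² = 4.227 m².
T⁴ = 1309/(0.59·5.67×10⁻⁸·4.227) = 9.259×10⁹ K⁴.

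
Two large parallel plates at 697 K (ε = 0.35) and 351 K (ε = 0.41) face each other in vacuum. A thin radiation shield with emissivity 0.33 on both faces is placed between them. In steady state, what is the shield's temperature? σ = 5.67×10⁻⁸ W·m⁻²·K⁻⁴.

T_s ≈ 589 K

In steady state the net flux on the hot side equals that on the cold side.
σ(T₁⁴−T_s⁴)/D₁ = σ(T_s⁴−T₂⁴)/D₂, with D₁ = 1/ε₁+1/ε_s−1 = 4.887, D₂ = 1/ε_s+1/ε₂−1 = 4.469.
Solve for T_s⁴: T_s⁴ = (D₂·T₁⁴ + D₁·T₂⁴)/(D₁+D₂) = 1.207×10¹¹ K⁴.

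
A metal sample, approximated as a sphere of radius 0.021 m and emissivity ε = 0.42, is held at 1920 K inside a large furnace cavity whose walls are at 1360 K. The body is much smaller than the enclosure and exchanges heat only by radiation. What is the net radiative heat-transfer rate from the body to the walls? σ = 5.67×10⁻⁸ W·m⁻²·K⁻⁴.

For a small grey body in a large enclosure: P_net = εσA(T_body⁴ − T_wall⁴).
A = 4πr² = 0.005542 m²; T_body⁴ − T_wall⁴ = 1.359×10¹³ − 3.421×10¹² = 1.017×10¹³ K⁴.
|P_net| = 0.42·5.67×10⁻⁸·0.005542·1.017×10¹³.

P_net ≈ 1340 W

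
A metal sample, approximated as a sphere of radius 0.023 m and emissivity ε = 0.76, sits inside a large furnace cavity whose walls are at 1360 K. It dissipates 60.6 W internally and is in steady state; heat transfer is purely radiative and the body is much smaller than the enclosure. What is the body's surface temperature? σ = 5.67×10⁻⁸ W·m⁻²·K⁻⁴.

T ≈ 1380 K

For a small grey body in a large enclosure, net radiated power = εσA(T⁴ − T_w⁴).
Steady state: P = εσA(T⁴ − T_w⁴) with A = 4πr² = 0.006648 m².
T⁴ = P/(εσA) + T_w⁴ = 60.6/(0.76·5.67×10⁻⁸·0.006648) + (1360)⁴
    = 2.115×10¹¹ + 3.421×10¹² = 3.633×10¹² K⁴.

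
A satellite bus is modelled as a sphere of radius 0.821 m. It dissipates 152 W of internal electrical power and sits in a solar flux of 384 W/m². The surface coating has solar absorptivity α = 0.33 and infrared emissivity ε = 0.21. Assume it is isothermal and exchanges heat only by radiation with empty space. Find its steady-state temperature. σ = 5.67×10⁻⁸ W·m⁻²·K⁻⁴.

T ≈ 254 K

At steady state, absorbed solar power + internal power = radiated power.
Absorbed: α·S·A_cross = 0.33·384·2.118 = 268.3 W (cross-section πr²).
Total input = 268.3 + 152 = 420.3 W.
Radiated: εσ·A_surf·T⁴ with A_surf = 4πr² = 8.470 m².
T⁴ = 420.3/(0.21·5.67×10⁻⁸·8.470) = 4.168×10⁹ K⁴.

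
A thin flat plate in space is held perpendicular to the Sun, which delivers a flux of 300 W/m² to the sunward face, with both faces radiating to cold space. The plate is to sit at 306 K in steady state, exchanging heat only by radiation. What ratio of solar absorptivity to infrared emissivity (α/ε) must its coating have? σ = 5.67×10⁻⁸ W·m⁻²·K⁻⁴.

Balance: αS·A = εσ·2A·T⁴ ⇒ α/ε = 2σT⁴/S.
α/ε = 2·5.67×10⁻⁸·(306)⁴/300 = 2·5.67×10⁻⁸·8.768×10⁹/300.

α/ε ≈ 3.31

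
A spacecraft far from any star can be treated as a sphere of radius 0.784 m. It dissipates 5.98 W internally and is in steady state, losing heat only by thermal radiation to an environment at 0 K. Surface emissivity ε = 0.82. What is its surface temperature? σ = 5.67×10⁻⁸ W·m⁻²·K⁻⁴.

Steady state: internal power = radiated power, P = εσA T⁴.
Radiating area A = 4πr² = 7.724 m².
T⁴ = P/(εσA) = 5.98/(0.82·5.67×10⁻⁸·7.724) = 1.665×10⁷ K⁴.
T = (1.665×10⁷)^(1/4).

T ≈ 63.9 K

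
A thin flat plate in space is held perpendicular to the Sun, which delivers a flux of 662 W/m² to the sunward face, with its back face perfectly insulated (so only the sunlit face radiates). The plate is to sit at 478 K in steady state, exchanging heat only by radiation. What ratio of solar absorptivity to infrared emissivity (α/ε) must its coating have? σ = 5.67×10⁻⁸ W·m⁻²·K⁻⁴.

α/ε ≈ 4.47

Balance: αS·A = εσ·1A·T⁴ ⇒ α/ε = σT⁴/S.
α/ε = 5.67×10⁻⁸·(478)⁴/662 = 5.67×10⁻⁸·5.220×10¹⁰/662.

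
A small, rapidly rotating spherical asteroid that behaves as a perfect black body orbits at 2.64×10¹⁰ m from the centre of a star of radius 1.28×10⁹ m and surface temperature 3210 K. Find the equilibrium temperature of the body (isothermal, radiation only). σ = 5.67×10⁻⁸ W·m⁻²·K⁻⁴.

T ≈ 500 K

The star's surface emits σT_*⁴; at distance d the flux is S = σT_*⁴(R_*/d)².
S = 5.67×10⁻⁸·(3210)⁴·(1.28×10⁹/2.64×10¹⁰)² = 14150 W/m².
For an isothermal sphere T⁴ = (1−a)S/(4σ) = 6.240×10¹⁰ K⁴.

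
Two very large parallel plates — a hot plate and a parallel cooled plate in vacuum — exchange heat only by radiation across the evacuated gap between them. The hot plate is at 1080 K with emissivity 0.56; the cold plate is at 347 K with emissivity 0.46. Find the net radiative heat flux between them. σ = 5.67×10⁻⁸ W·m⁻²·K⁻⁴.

For two infinite grey parallel plates, q = σ(T₁⁴ − T₂⁴)/(1/ε₁ + 1/ε₂ − 1).
T₁⁴ − T₂⁴ = 1.360×10¹² − 1.450×10¹⁰ = 1.346×10¹² K⁴.
1/ε₁ + 1/ε₂ − 1 = 1.786 + 2.174 − 1 = 2.960.
q = 5.67×10⁻⁸ × 1.346×10¹² / 2.960.

q ≈ 25800 W/m²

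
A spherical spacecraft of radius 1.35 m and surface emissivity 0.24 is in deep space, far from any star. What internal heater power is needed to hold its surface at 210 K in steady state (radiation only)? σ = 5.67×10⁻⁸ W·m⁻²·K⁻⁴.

P = εσ·4πr²·T⁴.
4πr² = 22.90 m²; T⁴ = 1.945×10⁹ K⁴.
P = 0.24·5.67×10⁻⁸·22.90·1.945×10⁹.

P ≈ 606 W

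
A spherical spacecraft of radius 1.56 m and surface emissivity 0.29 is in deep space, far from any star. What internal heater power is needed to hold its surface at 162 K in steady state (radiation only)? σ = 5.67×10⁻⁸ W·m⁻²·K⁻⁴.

P = εσ·4πr²·T⁴.
4πr² = 30.58 m²; T⁴ = 6.887×10⁸ K⁴.
P = 0.29·5.67×10⁻⁸·30.58·6.887×10⁸.

P ≈ 346 W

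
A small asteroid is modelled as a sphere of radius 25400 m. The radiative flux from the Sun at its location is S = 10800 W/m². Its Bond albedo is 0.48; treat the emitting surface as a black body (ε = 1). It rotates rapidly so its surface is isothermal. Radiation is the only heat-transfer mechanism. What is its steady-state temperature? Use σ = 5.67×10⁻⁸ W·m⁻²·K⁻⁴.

At equilibrium, absorbed power = emitted power.
Absorbing cross-section = πr² = 2.027×10⁹ m²; emitting surface = 4πr² = 8.107×10⁹ m² (ratio 4).
(1−a)S·A_cross = εσ·A_surf·T⁴  ⇒  T⁴ = (1−a)S/(4σ).
T⁴ = 0.520·10800/(4·5.67×10⁻⁸) = 2.476×10¹⁰ K⁴.
T = (2.476×10¹⁰)^(1/4).

T ≈ 397 K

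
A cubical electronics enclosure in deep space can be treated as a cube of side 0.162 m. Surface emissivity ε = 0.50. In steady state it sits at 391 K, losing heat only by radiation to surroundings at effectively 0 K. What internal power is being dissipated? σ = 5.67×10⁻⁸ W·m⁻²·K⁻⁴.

Steady state: P = εσA T⁴.
A = 6L² = 0.1575 m²; T⁴ = (391)⁴ = 2.337×10¹⁰ K⁴.
P = 0.50 × 5.67×10⁻⁸ × 0.1575 × 2.337×10¹⁰.

P ≈ 104 W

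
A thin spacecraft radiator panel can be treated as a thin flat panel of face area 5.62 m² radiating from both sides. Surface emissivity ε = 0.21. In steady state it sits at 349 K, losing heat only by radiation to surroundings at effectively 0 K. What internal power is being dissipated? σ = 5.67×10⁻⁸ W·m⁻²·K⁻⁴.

Steady state: P = εσA T⁴.
A = 2·5.62 = 11.24 m²; T⁴ = (349)⁴ = 1.484×10¹⁰ K⁴.
P = 0.21 × 5.67×10⁻⁸ × 11.24 × 1.484×10¹⁰.

P ≈ 1990 W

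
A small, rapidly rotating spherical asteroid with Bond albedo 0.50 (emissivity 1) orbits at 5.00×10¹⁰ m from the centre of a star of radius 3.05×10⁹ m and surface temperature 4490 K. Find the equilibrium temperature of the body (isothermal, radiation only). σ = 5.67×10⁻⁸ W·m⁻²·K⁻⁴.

T ≈ 659 K

The star's surface emits σT_*⁴; at distance d the flux is S = σT_*⁴(R_*/d)².
S = 5.67×10⁻⁸·(4490)⁴·(3.05×10⁹/5.00×10¹⁰)² = 85750 W/m².
For an isothermal sphere T⁴ = (1−a)S/(4σ) = 1.890×10¹¹ K⁴.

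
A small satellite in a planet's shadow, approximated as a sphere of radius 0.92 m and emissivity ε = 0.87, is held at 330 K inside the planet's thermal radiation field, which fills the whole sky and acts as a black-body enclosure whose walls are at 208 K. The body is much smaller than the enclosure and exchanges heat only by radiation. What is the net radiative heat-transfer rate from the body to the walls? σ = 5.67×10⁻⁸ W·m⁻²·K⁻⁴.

P_net ≈ 5240 W

For a small grey body in a large enclosure: P_net = εσA(T_body⁴ − T_wall⁴).
A = 4πr² = 10.64 m²; T_body⁴ − T_wall⁴ = 1.186×10¹⁰ − 1.872×10⁹ = 9.987×10⁹ K⁴.
|P_net| = 0.87·5.67×10⁻⁸·10.64·9.987×10⁹.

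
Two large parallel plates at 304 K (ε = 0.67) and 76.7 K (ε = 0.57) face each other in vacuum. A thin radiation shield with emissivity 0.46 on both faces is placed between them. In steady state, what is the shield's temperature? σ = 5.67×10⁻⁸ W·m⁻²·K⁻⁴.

In steady state the net flux on the hot side equals that on the cold side.
σ(T₁⁴−T_s⁴)/D₁ = σ(T_s⁴−T₂⁴)/D₂, with D₁ = 1/ε₁+1/ε_s−1 = 2.666, D₂ = 1/ε_s+1/ε₂−1 = 2.928.
Solve for T_s⁴: T_s⁴ = (D₂·T₁⁴ + D₁·T₂⁴)/(D₁+D₂) = 4.487×10⁹ K⁴.

T_s ≈ 259 K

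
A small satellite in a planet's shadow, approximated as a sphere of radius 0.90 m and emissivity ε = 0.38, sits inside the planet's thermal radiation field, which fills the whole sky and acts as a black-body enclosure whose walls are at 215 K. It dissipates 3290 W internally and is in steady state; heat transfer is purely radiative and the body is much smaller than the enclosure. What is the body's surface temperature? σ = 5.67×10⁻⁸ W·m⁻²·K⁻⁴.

T ≈ 362 K

For a small grey body in a large enclosure, net radiated power = εσA(T⁴ − T_w⁴).
Steady state: P = εσA(T⁴ − T_w⁴) with A = 4πr² = 10.18 m².
T⁴ = P/(εσA) + T_w⁴ = 3290/(0.38·5.67×10⁻⁸·10.18) + (215)⁴
    = 1.500×10¹⁰ + 2.137×10⁹ = 1.714×10¹⁰ K⁴.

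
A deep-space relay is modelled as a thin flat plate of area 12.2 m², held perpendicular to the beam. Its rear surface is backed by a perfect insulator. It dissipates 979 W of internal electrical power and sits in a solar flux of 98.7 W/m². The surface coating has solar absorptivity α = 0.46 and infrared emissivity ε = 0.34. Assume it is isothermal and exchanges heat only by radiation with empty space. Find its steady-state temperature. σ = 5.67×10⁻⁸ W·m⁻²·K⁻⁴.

At steady state, absorbed solar power + internal power = radiated power.
Absorbed: α·S·A_cross = 0.46·98.7·12.20 = 553.9 W (cross-section A).
Total input = 553.9 + 979 = 1533 W.
Radiated: εσ·A_surf·T⁴ with A_surf = A = 12.20 m².
T⁴ = 1533/(0.34·5.67×10⁻⁸·12.20) = 6.518×10⁹ K⁴.

T ≈ 284 K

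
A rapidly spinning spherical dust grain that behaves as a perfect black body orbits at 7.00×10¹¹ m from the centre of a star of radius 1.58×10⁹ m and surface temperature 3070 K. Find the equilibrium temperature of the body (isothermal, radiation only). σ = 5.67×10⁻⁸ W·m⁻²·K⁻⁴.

The star's surface emits σT_*⁴; at distance d the flux is S = σT_*⁴(R_*/d)².
S = 5.67×10⁻⁸·(3070)⁴·(1.58×10⁹/7.00×10¹¹)² = 25.66 W/m².
For an isothermal sphere T⁴ = (1−a)S/(4σ) = 1.131×10⁸ K⁴.

T ≈ 103 K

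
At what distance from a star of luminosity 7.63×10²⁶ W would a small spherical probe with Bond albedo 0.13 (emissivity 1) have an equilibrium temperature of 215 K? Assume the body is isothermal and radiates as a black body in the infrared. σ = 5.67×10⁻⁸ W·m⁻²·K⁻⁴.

d ≈ 3.30×10¹¹ m

For an isothermal black-emitting sphere, (1−a)S·πr² = σ·4πr²·T⁴ ⇒ S = 4σT⁴/(1−a).
S = 4·5.67×10⁻⁸·(215)⁴/0.870 = 557.0 W/m².
Flux falls as S = L/(4πd²), so d = √(L/(4πS)) = √(7.63×10²⁶/(4π·557.0)).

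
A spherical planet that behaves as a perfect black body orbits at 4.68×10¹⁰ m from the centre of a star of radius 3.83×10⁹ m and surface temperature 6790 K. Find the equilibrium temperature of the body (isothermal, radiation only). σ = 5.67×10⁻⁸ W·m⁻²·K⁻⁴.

The star's surface emits σT_*⁴; at distance d the flux is S = σT_*⁴(R_*/d)².
S = 5.67×10⁻⁸·(6790)⁴·(3.83×10⁹/4.68×10¹⁰)² = 8.072×10⁵ W/m².
For an isothermal sphere T⁴ = (1−a)S/(4σ) = 3.559×10¹² K⁴.

T ≈ 1370 K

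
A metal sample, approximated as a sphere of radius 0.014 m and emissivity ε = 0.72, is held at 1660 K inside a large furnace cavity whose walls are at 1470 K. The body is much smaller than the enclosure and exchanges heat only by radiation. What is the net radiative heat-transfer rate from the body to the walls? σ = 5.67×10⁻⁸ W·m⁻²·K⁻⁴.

For a small grey body in a large enclosure: P_net = εσA(T_body⁴ − T_wall⁴).
A = 4πr² = 0.002463 m²; T_body⁴ − T_wall⁴ = 7.593×10¹² − 4.669×10¹² = 2.924×10¹² K⁴.
|P_net| = 0.72·5.67×10⁻⁸·0.002463·2.924×10¹².

P_net ≈ 294 W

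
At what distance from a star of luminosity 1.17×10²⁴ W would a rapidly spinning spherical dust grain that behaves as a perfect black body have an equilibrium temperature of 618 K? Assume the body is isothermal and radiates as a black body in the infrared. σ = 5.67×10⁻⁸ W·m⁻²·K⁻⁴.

d ≈ 1.68×10⁹ m

For an isothermal black-emitting sphere, (1−a)S·πr² = σ·4πr²·T⁴ ⇒ S = 4σT⁴/(1−a).
S = 4·5.67×10⁻⁸·(618)⁴/1.00 = 33080 W/m².
Flux falls as S = L/(4πd²), so d = √(L/(4πS)) = √(1.17×10²⁴/(4π·33080)).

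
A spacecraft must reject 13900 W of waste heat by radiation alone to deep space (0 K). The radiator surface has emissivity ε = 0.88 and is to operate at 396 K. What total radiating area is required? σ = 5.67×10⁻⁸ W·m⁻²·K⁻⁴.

A ≈ 11.3 m²

P = εσA T⁴ ⇒ A = P/(εσT⁴).
T⁴ = 2.459×10¹⁰ K⁴.
A = 13900/(0.88 × 5.67×10⁻⁸ × 2.459×10¹⁰).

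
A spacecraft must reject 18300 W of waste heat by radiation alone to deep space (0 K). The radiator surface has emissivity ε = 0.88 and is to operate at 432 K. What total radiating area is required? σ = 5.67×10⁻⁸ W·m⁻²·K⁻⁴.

P = εσA T⁴ ⇒ A = P/(εσT⁴).
T⁴ = 3.483×10¹⁰ K⁴.
A = 18300/(0.88 × 5.67×10⁻⁸ × 3.483×10¹⁰).

A ≈ 10.5 m²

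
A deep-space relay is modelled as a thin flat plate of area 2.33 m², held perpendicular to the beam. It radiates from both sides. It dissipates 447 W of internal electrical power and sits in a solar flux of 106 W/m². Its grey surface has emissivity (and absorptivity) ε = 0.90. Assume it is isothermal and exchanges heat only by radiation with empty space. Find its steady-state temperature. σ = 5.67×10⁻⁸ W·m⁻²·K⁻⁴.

At steady state, absorbed solar power + internal power = radiated power.
Absorbed: α·S·A_cross = 0.90·106·2.330 = 222.3 W (cross-section A).
Total input = 222.3 + 447 = 669.3 W.
Radiated: εσ·A_surf·T⁴ with A_surf = 2A = 4.660 m².
T⁴ = 669.3/(0.90·5.67×10⁻⁸·4.660) = 2.814×10⁹ K⁴.

T ≈ 230 K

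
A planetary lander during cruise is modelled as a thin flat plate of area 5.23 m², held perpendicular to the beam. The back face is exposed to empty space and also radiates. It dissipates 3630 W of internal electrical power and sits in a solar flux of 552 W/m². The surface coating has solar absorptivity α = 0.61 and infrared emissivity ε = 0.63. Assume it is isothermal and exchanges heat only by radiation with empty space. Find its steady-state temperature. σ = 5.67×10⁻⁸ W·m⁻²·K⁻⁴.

T ≈ 347 K

At steady state, absorbed solar power + internal power = radiated power.
Absorbed: α·S·A_cross = 0.61·552·5.230 = 1761 W (cross-section A).
Total input = 1761 + 3630 = 5391 W.
Radiated: εσ·A_surf·T⁴ with A_surf = 2A = 10.46 m².
T⁴ = 5391/(0.63·5.67×10⁻⁸·10.46) = 1.443×10¹⁰ K⁴.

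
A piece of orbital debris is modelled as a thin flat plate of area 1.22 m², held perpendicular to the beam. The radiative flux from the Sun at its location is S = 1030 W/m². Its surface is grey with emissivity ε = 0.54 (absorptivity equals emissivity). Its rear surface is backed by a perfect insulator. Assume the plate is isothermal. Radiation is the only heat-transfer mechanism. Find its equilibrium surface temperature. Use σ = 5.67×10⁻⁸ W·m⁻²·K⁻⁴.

T ≈ 367 K

At equilibrium, absorbed power = emitted power.
Absorbing cross-section = A = 1.220 m²; emitting surface = A = 1.220 m² (ratio 1).
εS·A_cross = εσ·A_surf·T⁴  ⇒  T⁴ = S/(1σ)   (ε cancels).
T⁴ = 1030/(1·5.67×10⁻⁸) = 1.817×10¹⁰ K⁴.
T = (1.817×10¹⁰)^(1/4).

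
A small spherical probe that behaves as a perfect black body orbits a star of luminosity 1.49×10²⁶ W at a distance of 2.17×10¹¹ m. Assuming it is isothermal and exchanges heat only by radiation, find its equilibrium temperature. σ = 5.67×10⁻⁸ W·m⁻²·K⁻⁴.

First find the stellar flux at distance d: S = L/(4πd²) = 1.49×10²⁶/(4π·(2.17×10¹¹)²) = 251.8 W/m².
For an isothermal sphere, absorbed (1−a)S·πr² = emitted σ·4πr²·T⁴, so T⁴ = (1−a)S/(4σ).
T⁴ = 1.00·251.8/(4·5.67×10⁻⁸) = 1.110×10⁹ K⁴.

T ≈ 183 K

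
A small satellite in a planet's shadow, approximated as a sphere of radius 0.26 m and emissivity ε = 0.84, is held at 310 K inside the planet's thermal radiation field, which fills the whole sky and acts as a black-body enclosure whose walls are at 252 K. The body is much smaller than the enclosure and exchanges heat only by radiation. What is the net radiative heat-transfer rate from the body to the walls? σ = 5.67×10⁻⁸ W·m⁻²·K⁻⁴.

P_net ≈ 210 W

For a small grey body in a large enclosure: P_net = εσA(T_body⁴ − T_wall⁴).
A = 4πr² = 0.8495 m²; T_body⁴ − T_wall⁴ = 9.235×10⁹ − 4.033×10⁹ = 5.202×10⁹ K⁴.
|P_net| = 0.84·5.67×10⁻⁸·0.8495·5.202×10⁹.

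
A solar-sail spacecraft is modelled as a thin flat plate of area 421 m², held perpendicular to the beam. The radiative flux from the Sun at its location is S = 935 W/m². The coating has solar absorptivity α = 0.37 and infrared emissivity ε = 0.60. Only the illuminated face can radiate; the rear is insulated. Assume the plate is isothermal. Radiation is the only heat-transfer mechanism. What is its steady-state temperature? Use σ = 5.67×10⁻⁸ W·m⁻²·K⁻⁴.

T ≈ 318 K

At equilibrium, absorbed power = emitted power.
Absorbing cross-section = A = 421.0 m²; emitting surface = A = 421.0 m² (ratio 1).
αS·A_cross = εσ·A_surf·T⁴  ⇒  T⁴ = αS/(ε·1σ).
T⁴ = 0.370·935/(0.60·1·5.67×10⁻⁸) = 1.017×10¹⁰ K⁴.
T = (1.017×10¹⁰)^(1/4).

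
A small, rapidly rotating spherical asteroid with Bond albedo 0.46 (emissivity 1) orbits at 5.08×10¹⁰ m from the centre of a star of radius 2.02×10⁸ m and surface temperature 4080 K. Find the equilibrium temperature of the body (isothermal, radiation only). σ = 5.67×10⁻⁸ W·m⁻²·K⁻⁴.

T ≈ 156 K

The star's surface emits σT_*⁴; at distance d the flux is S = σT_*⁴(R_*/d)².
S = 5.67×10⁻⁸·(4080)⁴·(2.02×10⁸/5.08×10¹⁰)² = 248.4 W/m².
For an isothermal sphere T⁴ = (1−a)S/(4σ) = 5.915×10⁸ K⁴.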